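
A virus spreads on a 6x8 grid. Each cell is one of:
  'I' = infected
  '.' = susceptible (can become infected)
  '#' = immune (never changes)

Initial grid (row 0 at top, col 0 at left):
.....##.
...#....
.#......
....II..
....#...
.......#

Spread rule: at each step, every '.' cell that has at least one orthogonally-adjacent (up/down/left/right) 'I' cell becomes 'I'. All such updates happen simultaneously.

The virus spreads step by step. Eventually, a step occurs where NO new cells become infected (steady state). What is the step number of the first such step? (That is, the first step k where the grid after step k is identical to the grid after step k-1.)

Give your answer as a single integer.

Step 0 (initial): 2 infected
Step 1: +5 new -> 7 infected
Step 2: +9 new -> 16 infected
Step 3: +10 new -> 26 infected
Step 4: +6 new -> 32 infected
Step 5: +6 new -> 38 infected
Step 6: +3 new -> 41 infected
Step 7: +1 new -> 42 infected
Step 8: +0 new -> 42 infected

Answer: 8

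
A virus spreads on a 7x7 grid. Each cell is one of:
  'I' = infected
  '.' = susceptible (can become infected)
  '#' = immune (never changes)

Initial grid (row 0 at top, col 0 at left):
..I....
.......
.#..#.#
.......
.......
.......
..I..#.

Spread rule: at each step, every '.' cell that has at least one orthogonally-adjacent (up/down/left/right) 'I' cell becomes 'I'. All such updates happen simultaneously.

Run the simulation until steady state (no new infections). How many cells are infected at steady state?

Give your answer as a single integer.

Step 0 (initial): 2 infected
Step 1: +6 new -> 8 infected
Step 2: +10 new -> 18 infected
Step 3: +9 new -> 27 infected
Step 4: +8 new -> 35 infected
Step 5: +6 new -> 41 infected
Step 6: +3 new -> 44 infected
Step 7: +1 new -> 45 infected
Step 8: +0 new -> 45 infected

Answer: 45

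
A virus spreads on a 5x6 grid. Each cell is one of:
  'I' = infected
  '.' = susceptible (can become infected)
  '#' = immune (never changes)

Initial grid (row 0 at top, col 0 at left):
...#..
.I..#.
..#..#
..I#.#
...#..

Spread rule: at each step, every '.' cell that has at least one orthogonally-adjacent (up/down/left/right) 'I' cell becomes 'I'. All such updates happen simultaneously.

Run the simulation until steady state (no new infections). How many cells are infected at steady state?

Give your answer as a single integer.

Step 0 (initial): 2 infected
Step 1: +6 new -> 8 infected
Step 2: +6 new -> 14 infected
Step 3: +2 new -> 16 infected
Step 4: +1 new -> 17 infected
Step 5: +1 new -> 18 infected
Step 6: +1 new -> 19 infected
Step 7: +1 new -> 20 infected
Step 8: +0 new -> 20 infected

Answer: 20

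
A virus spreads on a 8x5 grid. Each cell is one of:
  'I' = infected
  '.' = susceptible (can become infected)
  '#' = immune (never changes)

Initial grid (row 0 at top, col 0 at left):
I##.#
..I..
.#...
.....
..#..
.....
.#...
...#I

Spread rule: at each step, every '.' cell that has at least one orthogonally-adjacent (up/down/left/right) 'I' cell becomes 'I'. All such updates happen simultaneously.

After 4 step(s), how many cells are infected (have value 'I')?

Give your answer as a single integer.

Answer: 28

Derivation:
Step 0 (initial): 3 infected
Step 1: +5 new -> 8 infected
Step 2: +7 new -> 15 infected
Step 3: +7 new -> 22 infected
Step 4: +6 new -> 28 infected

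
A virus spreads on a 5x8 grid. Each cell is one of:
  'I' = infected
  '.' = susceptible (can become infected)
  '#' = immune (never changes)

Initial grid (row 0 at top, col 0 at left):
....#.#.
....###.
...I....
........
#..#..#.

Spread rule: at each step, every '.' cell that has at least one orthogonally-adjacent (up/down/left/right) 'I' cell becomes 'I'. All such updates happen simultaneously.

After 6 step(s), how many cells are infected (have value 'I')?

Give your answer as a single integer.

Step 0 (initial): 1 infected
Step 1: +4 new -> 5 infected
Step 2: +6 new -> 11 infected
Step 3: +8 new -> 19 infected
Step 4: +7 new -> 26 infected
Step 5: +3 new -> 29 infected
Step 6: +2 new -> 31 infected

Answer: 31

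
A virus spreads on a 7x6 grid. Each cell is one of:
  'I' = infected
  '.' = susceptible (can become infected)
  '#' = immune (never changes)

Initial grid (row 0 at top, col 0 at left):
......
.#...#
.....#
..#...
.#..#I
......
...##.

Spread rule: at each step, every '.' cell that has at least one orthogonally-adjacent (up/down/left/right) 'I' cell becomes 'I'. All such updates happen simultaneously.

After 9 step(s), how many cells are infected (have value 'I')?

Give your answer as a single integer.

Step 0 (initial): 1 infected
Step 1: +2 new -> 3 infected
Step 2: +3 new -> 6 infected
Step 3: +3 new -> 9 infected
Step 4: +4 new -> 13 infected
Step 5: +6 new -> 19 infected
Step 6: +6 new -> 25 infected
Step 7: +5 new -> 30 infected
Step 8: +3 new -> 33 infected
Step 9: +1 new -> 34 infected

Answer: 34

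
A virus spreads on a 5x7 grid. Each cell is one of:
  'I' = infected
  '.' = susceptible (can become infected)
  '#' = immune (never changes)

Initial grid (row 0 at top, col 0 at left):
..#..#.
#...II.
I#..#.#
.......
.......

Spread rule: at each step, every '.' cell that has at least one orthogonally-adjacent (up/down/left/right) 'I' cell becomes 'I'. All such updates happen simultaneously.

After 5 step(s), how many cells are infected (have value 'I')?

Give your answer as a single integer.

Answer: 29

Derivation:
Step 0 (initial): 3 infected
Step 1: +5 new -> 8 infected
Step 2: +7 new -> 15 infected
Step 3: +8 new -> 23 infected
Step 4: +5 new -> 28 infected
Step 5: +1 new -> 29 infected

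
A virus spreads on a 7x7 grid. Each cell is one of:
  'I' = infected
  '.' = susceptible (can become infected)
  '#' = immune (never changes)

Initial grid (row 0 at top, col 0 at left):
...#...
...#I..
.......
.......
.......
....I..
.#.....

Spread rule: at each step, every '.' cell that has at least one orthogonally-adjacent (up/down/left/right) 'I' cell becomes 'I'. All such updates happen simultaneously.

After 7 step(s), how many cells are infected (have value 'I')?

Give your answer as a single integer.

Answer: 46

Derivation:
Step 0 (initial): 2 infected
Step 1: +7 new -> 9 infected
Step 2: +11 new -> 20 infected
Step 3: +10 new -> 30 infected
Step 4: +6 new -> 36 infected
Step 5: +6 new -> 42 infected
Step 6: +3 new -> 45 infected
Step 7: +1 new -> 46 infected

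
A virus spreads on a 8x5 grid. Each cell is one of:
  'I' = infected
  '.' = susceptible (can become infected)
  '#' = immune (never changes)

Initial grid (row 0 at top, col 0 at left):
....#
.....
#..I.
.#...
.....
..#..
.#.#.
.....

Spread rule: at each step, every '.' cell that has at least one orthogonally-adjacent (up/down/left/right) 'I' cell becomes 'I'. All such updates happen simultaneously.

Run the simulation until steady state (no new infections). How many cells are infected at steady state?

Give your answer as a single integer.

Answer: 34

Derivation:
Step 0 (initial): 1 infected
Step 1: +4 new -> 5 infected
Step 2: +7 new -> 12 infected
Step 3: +5 new -> 17 infected
Step 4: +4 new -> 21 infected
Step 5: +4 new -> 25 infected
Step 6: +3 new -> 28 infected
Step 7: +2 new -> 30 infected
Step 8: +2 new -> 32 infected
Step 9: +2 new -> 34 infected
Step 10: +0 new -> 34 infected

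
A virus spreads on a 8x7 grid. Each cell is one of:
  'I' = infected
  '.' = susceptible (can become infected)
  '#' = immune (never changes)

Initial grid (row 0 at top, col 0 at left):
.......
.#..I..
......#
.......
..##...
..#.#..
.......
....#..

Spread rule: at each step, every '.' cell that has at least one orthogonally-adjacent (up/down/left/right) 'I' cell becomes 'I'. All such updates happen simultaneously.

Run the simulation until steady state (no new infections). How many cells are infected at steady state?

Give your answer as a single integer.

Step 0 (initial): 1 infected
Step 1: +4 new -> 5 infected
Step 2: +7 new -> 12 infected
Step 3: +6 new -> 18 infected
Step 4: +5 new -> 23 infected
Step 5: +5 new -> 28 infected
Step 6: +5 new -> 33 infected
Step 7: +5 new -> 38 infected
Step 8: +4 new -> 42 infected
Step 9: +5 new -> 47 infected
Step 10: +2 new -> 49 infected
Step 11: +0 new -> 49 infected

Answer: 49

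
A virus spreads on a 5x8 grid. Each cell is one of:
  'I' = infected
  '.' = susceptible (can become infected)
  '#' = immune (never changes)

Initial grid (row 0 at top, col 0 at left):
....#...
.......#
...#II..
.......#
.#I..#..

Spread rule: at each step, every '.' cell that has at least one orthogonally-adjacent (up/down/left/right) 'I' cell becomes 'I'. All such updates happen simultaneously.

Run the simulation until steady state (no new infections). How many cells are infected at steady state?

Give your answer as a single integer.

Answer: 34

Derivation:
Step 0 (initial): 3 infected
Step 1: +7 new -> 10 infected
Step 2: +9 new -> 19 infected
Step 3: +6 new -> 25 infected
Step 4: +6 new -> 31 infected
Step 5: +2 new -> 33 infected
Step 6: +1 new -> 34 infected
Step 7: +0 new -> 34 infected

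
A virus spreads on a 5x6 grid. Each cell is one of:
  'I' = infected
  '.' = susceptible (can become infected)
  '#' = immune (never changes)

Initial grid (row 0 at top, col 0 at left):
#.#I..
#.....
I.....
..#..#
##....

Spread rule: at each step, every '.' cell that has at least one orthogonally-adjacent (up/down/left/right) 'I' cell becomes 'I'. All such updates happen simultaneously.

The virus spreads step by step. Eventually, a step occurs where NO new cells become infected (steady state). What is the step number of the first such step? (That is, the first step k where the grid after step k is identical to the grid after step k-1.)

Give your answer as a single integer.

Answer: 7

Derivation:
Step 0 (initial): 2 infected
Step 1: +4 new -> 6 infected
Step 2: +7 new -> 13 infected
Step 3: +4 new -> 17 infected
Step 4: +3 new -> 20 infected
Step 5: +2 new -> 22 infected
Step 6: +1 new -> 23 infected
Step 7: +0 new -> 23 infected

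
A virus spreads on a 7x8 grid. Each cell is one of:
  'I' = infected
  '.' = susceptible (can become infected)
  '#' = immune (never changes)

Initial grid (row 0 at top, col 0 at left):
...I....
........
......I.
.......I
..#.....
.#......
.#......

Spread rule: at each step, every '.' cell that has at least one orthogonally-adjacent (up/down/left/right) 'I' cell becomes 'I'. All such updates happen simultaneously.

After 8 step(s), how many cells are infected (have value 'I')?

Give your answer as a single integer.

Step 0 (initial): 3 infected
Step 1: +8 new -> 11 infected
Step 2: +12 new -> 23 infected
Step 3: +9 new -> 32 infected
Step 4: +7 new -> 39 infected
Step 5: +5 new -> 44 infected
Step 6: +5 new -> 49 infected
Step 7: +2 new -> 51 infected
Step 8: +1 new -> 52 infected

Answer: 52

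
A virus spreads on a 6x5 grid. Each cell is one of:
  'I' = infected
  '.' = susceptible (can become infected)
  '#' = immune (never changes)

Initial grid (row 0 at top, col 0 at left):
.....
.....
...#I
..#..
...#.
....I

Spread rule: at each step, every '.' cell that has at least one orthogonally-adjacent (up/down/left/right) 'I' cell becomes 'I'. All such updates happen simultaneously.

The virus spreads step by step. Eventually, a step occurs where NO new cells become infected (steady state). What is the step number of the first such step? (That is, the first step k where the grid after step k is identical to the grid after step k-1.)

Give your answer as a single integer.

Step 0 (initial): 2 infected
Step 1: +4 new -> 6 infected
Step 2: +4 new -> 10 infected
Step 3: +4 new -> 14 infected
Step 4: +5 new -> 19 infected
Step 5: +5 new -> 24 infected
Step 6: +3 new -> 27 infected
Step 7: +0 new -> 27 infected

Answer: 7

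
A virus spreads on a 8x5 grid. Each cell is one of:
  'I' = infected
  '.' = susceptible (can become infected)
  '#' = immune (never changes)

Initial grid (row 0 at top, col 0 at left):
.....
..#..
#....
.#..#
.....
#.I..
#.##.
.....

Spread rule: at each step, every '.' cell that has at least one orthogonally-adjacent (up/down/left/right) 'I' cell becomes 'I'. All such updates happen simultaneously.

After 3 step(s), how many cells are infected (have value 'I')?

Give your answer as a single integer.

Answer: 15

Derivation:
Step 0 (initial): 1 infected
Step 1: +3 new -> 4 infected
Step 2: +5 new -> 9 infected
Step 3: +6 new -> 15 infected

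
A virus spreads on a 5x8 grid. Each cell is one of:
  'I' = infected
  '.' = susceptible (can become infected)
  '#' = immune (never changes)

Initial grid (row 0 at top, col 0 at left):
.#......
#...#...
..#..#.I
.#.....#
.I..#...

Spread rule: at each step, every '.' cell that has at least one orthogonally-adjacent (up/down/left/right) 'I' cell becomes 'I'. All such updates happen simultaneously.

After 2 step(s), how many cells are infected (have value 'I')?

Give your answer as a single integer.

Step 0 (initial): 2 infected
Step 1: +4 new -> 6 infected
Step 2: +6 new -> 12 infected

Answer: 12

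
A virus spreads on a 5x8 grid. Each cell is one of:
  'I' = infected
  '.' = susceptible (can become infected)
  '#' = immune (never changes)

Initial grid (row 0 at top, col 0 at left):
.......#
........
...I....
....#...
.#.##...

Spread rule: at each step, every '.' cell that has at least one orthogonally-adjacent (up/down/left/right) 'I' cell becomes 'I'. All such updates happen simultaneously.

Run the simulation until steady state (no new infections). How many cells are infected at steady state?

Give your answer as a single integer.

Answer: 35

Derivation:
Step 0 (initial): 1 infected
Step 1: +4 new -> 5 infected
Step 2: +6 new -> 11 infected
Step 3: +9 new -> 20 infected
Step 4: +8 new -> 28 infected
Step 5: +6 new -> 34 infected
Step 6: +1 new -> 35 infected
Step 7: +0 new -> 35 infected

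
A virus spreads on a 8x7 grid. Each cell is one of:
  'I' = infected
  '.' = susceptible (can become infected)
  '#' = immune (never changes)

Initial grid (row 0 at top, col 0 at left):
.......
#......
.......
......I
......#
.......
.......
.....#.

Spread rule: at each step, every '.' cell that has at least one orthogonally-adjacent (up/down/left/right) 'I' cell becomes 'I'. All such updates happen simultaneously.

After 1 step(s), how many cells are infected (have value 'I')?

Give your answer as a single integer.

Answer: 3

Derivation:
Step 0 (initial): 1 infected
Step 1: +2 new -> 3 infected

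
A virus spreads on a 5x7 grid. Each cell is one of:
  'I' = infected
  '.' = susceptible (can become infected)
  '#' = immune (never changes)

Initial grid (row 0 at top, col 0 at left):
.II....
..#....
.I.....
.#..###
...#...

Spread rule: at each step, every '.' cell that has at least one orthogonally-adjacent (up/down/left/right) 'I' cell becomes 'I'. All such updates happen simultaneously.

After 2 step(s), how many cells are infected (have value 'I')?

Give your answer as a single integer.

Answer: 14

Derivation:
Step 0 (initial): 3 infected
Step 1: +5 new -> 8 infected
Step 2: +6 new -> 14 infected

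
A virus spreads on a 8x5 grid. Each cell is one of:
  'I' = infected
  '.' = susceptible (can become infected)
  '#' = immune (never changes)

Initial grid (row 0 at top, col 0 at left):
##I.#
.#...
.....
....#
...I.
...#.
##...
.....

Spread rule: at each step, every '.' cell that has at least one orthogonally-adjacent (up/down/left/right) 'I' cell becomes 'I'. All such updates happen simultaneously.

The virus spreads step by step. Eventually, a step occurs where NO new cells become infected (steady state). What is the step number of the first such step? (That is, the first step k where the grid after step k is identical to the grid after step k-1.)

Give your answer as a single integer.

Step 0 (initial): 2 infected
Step 1: +5 new -> 7 infected
Step 2: +7 new -> 14 infected
Step 3: +8 new -> 22 infected
Step 4: +6 new -> 28 infected
Step 5: +3 new -> 31 infected
Step 6: +1 new -> 32 infected
Step 7: +0 new -> 32 infected

Answer: 7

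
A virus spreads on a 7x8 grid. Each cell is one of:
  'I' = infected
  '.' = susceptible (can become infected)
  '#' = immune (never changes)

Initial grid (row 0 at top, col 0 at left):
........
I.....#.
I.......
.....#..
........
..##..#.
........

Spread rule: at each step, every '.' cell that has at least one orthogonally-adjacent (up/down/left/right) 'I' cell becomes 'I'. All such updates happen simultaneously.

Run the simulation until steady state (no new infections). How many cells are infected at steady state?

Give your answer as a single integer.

Answer: 51

Derivation:
Step 0 (initial): 2 infected
Step 1: +4 new -> 6 infected
Step 2: +5 new -> 11 infected
Step 3: +6 new -> 17 infected
Step 4: +7 new -> 24 infected
Step 5: +6 new -> 30 infected
Step 6: +4 new -> 34 infected
Step 7: +6 new -> 40 infected
Step 8: +6 new -> 46 infected
Step 9: +2 new -> 48 infected
Step 10: +2 new -> 50 infected
Step 11: +1 new -> 51 infected
Step 12: +0 new -> 51 infected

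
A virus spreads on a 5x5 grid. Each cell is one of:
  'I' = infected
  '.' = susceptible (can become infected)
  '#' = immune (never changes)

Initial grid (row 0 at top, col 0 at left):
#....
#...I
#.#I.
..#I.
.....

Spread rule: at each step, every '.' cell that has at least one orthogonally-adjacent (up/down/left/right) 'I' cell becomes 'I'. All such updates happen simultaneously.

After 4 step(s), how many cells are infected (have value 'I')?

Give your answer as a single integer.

Answer: 19

Derivation:
Step 0 (initial): 3 infected
Step 1: +5 new -> 8 infected
Step 2: +4 new -> 12 infected
Step 3: +3 new -> 15 infected
Step 4: +4 new -> 19 infected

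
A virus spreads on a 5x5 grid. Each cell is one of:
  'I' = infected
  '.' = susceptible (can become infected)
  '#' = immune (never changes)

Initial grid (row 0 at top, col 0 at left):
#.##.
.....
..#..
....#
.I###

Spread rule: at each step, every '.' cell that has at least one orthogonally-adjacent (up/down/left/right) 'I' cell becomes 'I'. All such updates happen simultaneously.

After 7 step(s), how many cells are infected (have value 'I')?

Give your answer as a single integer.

Step 0 (initial): 1 infected
Step 1: +2 new -> 3 infected
Step 2: +3 new -> 6 infected
Step 3: +3 new -> 9 infected
Step 4: +4 new -> 13 infected
Step 5: +2 new -> 15 infected
Step 6: +1 new -> 16 infected
Step 7: +1 new -> 17 infected

Answer: 17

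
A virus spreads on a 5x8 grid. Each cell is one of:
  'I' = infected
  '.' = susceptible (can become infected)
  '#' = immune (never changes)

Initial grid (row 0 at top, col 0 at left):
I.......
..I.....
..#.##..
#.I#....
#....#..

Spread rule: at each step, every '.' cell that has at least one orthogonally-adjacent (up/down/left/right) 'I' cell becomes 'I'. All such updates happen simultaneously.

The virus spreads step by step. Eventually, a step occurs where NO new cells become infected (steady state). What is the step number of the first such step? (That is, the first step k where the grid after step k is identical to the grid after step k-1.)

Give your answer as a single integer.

Step 0 (initial): 3 infected
Step 1: +7 new -> 10 infected
Step 2: +7 new -> 17 infected
Step 3: +3 new -> 20 infected
Step 4: +3 new -> 23 infected
Step 5: +4 new -> 27 infected
Step 6: +3 new -> 30 infected
Step 7: +2 new -> 32 infected
Step 8: +1 new -> 33 infected
Step 9: +0 new -> 33 infected

Answer: 9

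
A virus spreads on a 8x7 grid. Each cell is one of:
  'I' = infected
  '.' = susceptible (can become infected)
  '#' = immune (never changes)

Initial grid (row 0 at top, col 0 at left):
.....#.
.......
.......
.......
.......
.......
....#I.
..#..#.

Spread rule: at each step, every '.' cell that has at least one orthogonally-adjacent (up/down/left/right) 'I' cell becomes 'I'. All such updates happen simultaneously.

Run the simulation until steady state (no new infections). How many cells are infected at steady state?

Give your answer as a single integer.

Step 0 (initial): 1 infected
Step 1: +2 new -> 3 infected
Step 2: +4 new -> 7 infected
Step 3: +4 new -> 11 infected
Step 4: +6 new -> 17 infected
Step 5: +8 new -> 25 infected
Step 6: +8 new -> 33 infected
Step 7: +8 new -> 41 infected
Step 8: +5 new -> 46 infected
Step 9: +3 new -> 49 infected
Step 10: +2 new -> 51 infected
Step 11: +1 new -> 52 infected
Step 12: +0 new -> 52 infected

Answer: 52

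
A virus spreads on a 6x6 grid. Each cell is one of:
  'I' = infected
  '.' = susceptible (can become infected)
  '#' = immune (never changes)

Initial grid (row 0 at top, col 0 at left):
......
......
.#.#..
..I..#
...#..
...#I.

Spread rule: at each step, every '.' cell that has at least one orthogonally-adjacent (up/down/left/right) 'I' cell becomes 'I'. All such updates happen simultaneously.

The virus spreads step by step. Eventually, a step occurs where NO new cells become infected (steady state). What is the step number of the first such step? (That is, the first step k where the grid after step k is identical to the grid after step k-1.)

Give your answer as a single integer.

Answer: 7

Derivation:
Step 0 (initial): 2 infected
Step 1: +6 new -> 8 infected
Step 2: +6 new -> 14 infected
Step 3: +7 new -> 21 infected
Step 4: +6 new -> 27 infected
Step 5: +3 new -> 30 infected
Step 6: +1 new -> 31 infected
Step 7: +0 new -> 31 infected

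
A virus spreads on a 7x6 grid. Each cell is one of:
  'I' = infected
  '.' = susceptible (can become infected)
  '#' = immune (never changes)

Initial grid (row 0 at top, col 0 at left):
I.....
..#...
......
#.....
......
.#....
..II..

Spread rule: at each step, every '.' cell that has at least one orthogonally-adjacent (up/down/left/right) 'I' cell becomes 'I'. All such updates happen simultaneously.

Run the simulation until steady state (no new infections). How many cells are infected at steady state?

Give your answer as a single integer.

Answer: 39

Derivation:
Step 0 (initial): 3 infected
Step 1: +6 new -> 9 infected
Step 2: +8 new -> 17 infected
Step 3: +8 new -> 25 infected
Step 4: +8 new -> 33 infected
Step 5: +4 new -> 37 infected
Step 6: +2 new -> 39 infected
Step 7: +0 new -> 39 infected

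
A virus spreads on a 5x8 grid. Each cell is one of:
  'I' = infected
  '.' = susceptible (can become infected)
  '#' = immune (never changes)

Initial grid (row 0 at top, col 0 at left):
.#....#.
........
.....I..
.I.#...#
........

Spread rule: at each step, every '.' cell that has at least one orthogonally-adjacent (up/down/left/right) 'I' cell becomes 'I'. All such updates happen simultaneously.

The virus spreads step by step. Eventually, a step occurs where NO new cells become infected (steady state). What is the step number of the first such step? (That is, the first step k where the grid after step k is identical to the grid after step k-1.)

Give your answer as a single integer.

Step 0 (initial): 2 infected
Step 1: +8 new -> 10 infected
Step 2: +13 new -> 23 infected
Step 3: +8 new -> 31 infected
Step 4: +5 new -> 36 infected
Step 5: +0 new -> 36 infected

Answer: 5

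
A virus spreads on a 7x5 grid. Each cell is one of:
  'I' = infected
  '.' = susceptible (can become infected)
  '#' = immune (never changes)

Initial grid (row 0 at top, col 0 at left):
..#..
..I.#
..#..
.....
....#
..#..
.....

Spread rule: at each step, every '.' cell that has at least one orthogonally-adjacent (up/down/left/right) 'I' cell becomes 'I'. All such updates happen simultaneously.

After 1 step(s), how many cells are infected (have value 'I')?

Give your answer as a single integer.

Step 0 (initial): 1 infected
Step 1: +2 new -> 3 infected

Answer: 3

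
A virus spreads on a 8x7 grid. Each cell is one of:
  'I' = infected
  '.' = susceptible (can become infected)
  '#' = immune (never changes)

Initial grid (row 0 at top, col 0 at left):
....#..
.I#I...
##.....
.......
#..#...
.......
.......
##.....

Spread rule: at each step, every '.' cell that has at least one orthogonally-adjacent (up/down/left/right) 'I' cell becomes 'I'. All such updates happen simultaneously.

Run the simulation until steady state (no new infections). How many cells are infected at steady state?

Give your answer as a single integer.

Step 0 (initial): 2 infected
Step 1: +5 new -> 7 infected
Step 2: +6 new -> 13 infected
Step 3: +5 new -> 18 infected
Step 4: +6 new -> 24 infected
Step 5: +6 new -> 30 infected
Step 6: +6 new -> 36 infected
Step 7: +7 new -> 43 infected
Step 8: +4 new -> 47 infected
Step 9: +1 new -> 48 infected
Step 10: +0 new -> 48 infected

Answer: 48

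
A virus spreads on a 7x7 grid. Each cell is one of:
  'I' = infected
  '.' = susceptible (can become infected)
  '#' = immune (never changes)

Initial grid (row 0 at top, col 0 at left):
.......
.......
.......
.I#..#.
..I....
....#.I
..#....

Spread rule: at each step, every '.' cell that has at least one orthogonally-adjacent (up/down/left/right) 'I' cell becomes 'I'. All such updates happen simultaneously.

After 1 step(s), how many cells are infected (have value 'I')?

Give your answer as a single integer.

Step 0 (initial): 3 infected
Step 1: +8 new -> 11 infected

Answer: 11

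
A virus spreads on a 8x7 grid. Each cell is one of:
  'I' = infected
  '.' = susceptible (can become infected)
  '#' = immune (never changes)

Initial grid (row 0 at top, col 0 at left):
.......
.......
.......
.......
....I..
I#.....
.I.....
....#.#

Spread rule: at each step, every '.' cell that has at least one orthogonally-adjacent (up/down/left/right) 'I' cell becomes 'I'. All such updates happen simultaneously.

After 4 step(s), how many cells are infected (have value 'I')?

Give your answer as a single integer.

Step 0 (initial): 3 infected
Step 1: +8 new -> 11 infected
Step 2: +14 new -> 25 infected
Step 3: +10 new -> 35 infected
Step 4: +9 new -> 44 infected

Answer: 44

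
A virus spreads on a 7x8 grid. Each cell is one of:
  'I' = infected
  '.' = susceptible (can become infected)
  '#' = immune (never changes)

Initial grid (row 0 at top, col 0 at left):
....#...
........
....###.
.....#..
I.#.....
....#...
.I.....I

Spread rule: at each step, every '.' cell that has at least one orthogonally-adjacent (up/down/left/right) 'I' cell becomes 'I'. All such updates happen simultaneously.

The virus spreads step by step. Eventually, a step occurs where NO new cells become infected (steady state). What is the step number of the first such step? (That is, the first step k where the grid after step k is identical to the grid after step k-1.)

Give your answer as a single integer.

Step 0 (initial): 3 infected
Step 1: +8 new -> 11 infected
Step 2: +7 new -> 18 infected
Step 3: +8 new -> 26 infected
Step 4: +8 new -> 34 infected
Step 5: +6 new -> 40 infected
Step 6: +4 new -> 44 infected
Step 7: +4 new -> 48 infected
Step 8: +1 new -> 49 infected
Step 9: +0 new -> 49 infected

Answer: 9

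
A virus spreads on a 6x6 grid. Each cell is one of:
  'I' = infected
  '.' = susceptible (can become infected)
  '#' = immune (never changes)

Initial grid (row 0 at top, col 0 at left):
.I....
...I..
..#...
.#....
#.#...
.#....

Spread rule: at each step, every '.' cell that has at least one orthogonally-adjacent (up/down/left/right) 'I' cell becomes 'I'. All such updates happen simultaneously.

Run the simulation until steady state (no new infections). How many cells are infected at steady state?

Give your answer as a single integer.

Step 0 (initial): 2 infected
Step 1: +7 new -> 9 infected
Step 2: +6 new -> 15 infected
Step 3: +6 new -> 21 infected
Step 4: +4 new -> 25 infected
Step 5: +3 new -> 28 infected
Step 6: +1 new -> 29 infected
Step 7: +0 new -> 29 infected

Answer: 29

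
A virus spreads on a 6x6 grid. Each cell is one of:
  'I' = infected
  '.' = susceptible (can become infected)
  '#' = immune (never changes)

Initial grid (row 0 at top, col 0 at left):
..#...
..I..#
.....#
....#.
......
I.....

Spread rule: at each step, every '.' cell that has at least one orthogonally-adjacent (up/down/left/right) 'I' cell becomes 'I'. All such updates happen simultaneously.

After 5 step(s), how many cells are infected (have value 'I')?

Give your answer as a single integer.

Answer: 30

Derivation:
Step 0 (initial): 2 infected
Step 1: +5 new -> 7 infected
Step 2: +10 new -> 17 infected
Step 3: +8 new -> 25 infected
Step 4: +3 new -> 28 infected
Step 5: +2 new -> 30 infected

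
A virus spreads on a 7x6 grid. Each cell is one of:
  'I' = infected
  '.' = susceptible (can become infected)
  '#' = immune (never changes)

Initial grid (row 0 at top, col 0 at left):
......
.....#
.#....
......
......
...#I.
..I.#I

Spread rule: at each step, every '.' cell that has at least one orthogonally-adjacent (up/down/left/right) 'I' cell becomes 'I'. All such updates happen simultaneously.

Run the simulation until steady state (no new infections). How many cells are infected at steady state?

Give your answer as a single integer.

Answer: 38

Derivation:
Step 0 (initial): 3 infected
Step 1: +5 new -> 8 infected
Step 2: +6 new -> 14 infected
Step 3: +6 new -> 20 infected
Step 4: +6 new -> 26 infected
Step 5: +4 new -> 30 infected
Step 6: +5 new -> 35 infected
Step 7: +2 new -> 37 infected
Step 8: +1 new -> 38 infected
Step 9: +0 new -> 38 infected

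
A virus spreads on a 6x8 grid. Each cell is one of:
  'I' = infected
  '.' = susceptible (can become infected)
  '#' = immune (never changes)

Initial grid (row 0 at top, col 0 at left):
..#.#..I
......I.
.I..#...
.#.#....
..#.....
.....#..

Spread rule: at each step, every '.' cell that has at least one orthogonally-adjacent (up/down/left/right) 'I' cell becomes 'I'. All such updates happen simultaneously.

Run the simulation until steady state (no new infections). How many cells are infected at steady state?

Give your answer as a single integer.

Step 0 (initial): 3 infected
Step 1: +7 new -> 10 infected
Step 2: +11 new -> 21 infected
Step 3: +6 new -> 27 infected
Step 4: +7 new -> 34 infected
Step 5: +3 new -> 37 infected
Step 6: +3 new -> 40 infected
Step 7: +1 new -> 41 infected
Step 8: +0 new -> 41 infected

Answer: 41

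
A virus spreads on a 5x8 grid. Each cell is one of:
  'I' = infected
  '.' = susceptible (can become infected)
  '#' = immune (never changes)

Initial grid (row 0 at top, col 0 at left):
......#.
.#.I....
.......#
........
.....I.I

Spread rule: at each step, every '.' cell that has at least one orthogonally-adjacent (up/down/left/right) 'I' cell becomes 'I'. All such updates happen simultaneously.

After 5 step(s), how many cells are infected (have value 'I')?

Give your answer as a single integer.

Step 0 (initial): 3 infected
Step 1: +8 new -> 11 infected
Step 2: +10 new -> 21 infected
Step 3: +7 new -> 28 infected
Step 4: +5 new -> 33 infected
Step 5: +4 new -> 37 infected

Answer: 37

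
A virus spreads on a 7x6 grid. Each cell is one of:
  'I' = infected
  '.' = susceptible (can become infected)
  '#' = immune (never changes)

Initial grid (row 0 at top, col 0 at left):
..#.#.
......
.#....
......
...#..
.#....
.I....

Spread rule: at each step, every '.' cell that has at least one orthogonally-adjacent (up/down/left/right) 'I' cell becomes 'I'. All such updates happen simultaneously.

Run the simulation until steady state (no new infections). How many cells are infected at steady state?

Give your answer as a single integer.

Step 0 (initial): 1 infected
Step 1: +2 new -> 3 infected
Step 2: +3 new -> 6 infected
Step 3: +4 new -> 10 infected
Step 4: +5 new -> 15 infected
Step 5: +6 new -> 21 infected
Step 6: +5 new -> 26 infected
Step 7: +5 new -> 31 infected
Step 8: +4 new -> 35 infected
Step 9: +1 new -> 36 infected
Step 10: +1 new -> 37 infected
Step 11: +0 new -> 37 infected

Answer: 37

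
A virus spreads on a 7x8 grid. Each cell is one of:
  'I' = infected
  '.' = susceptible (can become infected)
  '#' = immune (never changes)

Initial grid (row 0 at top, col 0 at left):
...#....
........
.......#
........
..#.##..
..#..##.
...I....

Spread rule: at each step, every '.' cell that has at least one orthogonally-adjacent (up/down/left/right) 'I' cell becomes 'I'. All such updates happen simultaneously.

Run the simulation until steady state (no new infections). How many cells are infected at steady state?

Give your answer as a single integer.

Answer: 48

Derivation:
Step 0 (initial): 1 infected
Step 1: +3 new -> 4 infected
Step 2: +4 new -> 8 infected
Step 3: +4 new -> 12 infected
Step 4: +6 new -> 18 infected
Step 5: +7 new -> 25 infected
Step 6: +7 new -> 32 infected
Step 7: +8 new -> 40 infected
Step 8: +4 new -> 44 infected
Step 9: +3 new -> 47 infected
Step 10: +1 new -> 48 infected
Step 11: +0 new -> 48 infected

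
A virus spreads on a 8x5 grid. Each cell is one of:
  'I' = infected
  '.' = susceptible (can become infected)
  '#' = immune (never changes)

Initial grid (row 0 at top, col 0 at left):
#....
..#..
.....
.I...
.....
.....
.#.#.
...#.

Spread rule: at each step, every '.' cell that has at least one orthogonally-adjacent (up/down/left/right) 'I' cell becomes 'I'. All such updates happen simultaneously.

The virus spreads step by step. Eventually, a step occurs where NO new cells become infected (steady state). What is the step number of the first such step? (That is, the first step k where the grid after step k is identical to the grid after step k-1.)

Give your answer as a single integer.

Answer: 8

Derivation:
Step 0 (initial): 1 infected
Step 1: +4 new -> 5 infected
Step 2: +7 new -> 12 infected
Step 3: +7 new -> 19 infected
Step 4: +7 new -> 26 infected
Step 5: +5 new -> 31 infected
Step 6: +3 new -> 34 infected
Step 7: +1 new -> 35 infected
Step 8: +0 new -> 35 infected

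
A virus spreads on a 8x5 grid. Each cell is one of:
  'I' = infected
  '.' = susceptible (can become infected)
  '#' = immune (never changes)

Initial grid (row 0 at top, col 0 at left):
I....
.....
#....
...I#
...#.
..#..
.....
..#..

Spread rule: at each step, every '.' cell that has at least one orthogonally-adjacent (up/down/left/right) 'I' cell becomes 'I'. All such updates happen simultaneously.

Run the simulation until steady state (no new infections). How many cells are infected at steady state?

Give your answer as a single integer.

Step 0 (initial): 2 infected
Step 1: +4 new -> 6 infected
Step 2: +7 new -> 13 infected
Step 3: +6 new -> 19 infected
Step 4: +3 new -> 22 infected
Step 5: +2 new -> 24 infected
Step 6: +3 new -> 27 infected
Step 7: +2 new -> 29 infected
Step 8: +3 new -> 32 infected
Step 9: +2 new -> 34 infected
Step 10: +1 new -> 35 infected
Step 11: +0 new -> 35 infected

Answer: 35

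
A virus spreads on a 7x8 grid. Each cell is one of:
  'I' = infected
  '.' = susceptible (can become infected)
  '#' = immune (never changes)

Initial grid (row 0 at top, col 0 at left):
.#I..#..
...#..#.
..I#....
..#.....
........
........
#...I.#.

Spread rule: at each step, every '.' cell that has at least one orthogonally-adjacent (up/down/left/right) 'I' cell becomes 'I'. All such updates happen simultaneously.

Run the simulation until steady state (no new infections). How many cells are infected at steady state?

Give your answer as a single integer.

Step 0 (initial): 3 infected
Step 1: +6 new -> 9 infected
Step 2: +8 new -> 17 infected
Step 3: +10 new -> 27 infected
Step 4: +10 new -> 37 infected
Step 5: +5 new -> 42 infected
Step 6: +2 new -> 44 infected
Step 7: +1 new -> 45 infected
Step 8: +1 new -> 46 infected
Step 9: +1 new -> 47 infected
Step 10: +1 new -> 48 infected
Step 11: +0 new -> 48 infected

Answer: 48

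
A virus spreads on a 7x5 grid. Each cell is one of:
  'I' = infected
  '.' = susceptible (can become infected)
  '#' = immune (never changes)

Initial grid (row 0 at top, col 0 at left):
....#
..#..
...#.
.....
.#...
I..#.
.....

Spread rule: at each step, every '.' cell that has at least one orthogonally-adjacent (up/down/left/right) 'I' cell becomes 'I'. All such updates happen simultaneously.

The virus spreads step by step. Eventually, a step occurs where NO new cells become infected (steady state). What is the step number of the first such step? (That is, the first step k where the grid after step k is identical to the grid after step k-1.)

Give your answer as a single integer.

Step 0 (initial): 1 infected
Step 1: +3 new -> 4 infected
Step 2: +3 new -> 7 infected
Step 3: +4 new -> 11 infected
Step 4: +5 new -> 16 infected
Step 5: +6 new -> 22 infected
Step 6: +3 new -> 25 infected
Step 7: +2 new -> 27 infected
Step 8: +2 new -> 29 infected
Step 9: +1 new -> 30 infected
Step 10: +0 new -> 30 infected

Answer: 10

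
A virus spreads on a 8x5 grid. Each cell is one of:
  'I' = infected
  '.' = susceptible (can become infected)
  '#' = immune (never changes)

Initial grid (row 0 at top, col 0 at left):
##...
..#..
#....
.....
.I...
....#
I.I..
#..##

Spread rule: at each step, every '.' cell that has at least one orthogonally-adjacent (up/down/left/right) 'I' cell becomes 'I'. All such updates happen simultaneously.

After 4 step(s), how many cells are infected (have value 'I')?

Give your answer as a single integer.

Step 0 (initial): 3 infected
Step 1: +9 new -> 12 infected
Step 2: +7 new -> 19 infected
Step 3: +4 new -> 23 infected
Step 4: +3 new -> 26 infected

Answer: 26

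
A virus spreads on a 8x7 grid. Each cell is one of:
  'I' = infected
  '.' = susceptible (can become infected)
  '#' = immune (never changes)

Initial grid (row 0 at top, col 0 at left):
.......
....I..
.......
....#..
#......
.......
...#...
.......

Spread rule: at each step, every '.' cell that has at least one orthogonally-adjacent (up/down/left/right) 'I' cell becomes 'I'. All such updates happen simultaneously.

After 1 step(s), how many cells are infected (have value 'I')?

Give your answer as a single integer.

Answer: 5

Derivation:
Step 0 (initial): 1 infected
Step 1: +4 new -> 5 infected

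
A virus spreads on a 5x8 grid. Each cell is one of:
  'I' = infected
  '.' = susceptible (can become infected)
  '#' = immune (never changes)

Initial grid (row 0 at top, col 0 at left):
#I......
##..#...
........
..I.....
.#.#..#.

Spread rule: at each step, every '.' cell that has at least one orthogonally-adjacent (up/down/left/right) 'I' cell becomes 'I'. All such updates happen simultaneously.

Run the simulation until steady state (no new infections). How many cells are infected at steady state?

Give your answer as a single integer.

Answer: 33

Derivation:
Step 0 (initial): 2 infected
Step 1: +5 new -> 7 infected
Step 2: +6 new -> 13 infected
Step 3: +7 new -> 20 infected
Step 4: +4 new -> 24 infected
Step 5: +4 new -> 28 infected
Step 6: +4 new -> 32 infected
Step 7: +1 new -> 33 infected
Step 8: +0 new -> 33 infected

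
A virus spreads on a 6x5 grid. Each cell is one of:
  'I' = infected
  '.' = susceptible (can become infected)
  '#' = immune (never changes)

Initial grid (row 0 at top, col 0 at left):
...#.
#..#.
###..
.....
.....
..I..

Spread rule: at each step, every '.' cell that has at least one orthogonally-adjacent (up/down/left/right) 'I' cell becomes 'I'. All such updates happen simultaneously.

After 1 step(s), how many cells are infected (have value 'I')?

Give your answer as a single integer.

Answer: 4

Derivation:
Step 0 (initial): 1 infected
Step 1: +3 new -> 4 infected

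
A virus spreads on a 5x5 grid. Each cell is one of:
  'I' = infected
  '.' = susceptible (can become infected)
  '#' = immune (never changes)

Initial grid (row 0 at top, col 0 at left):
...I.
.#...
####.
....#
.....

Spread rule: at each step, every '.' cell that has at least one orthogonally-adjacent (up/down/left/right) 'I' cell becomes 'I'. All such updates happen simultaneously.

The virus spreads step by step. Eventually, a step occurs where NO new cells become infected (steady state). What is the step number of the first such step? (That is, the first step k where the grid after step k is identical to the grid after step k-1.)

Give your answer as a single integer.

Answer: 5

Derivation:
Step 0 (initial): 1 infected
Step 1: +3 new -> 4 infected
Step 2: +3 new -> 7 infected
Step 3: +2 new -> 9 infected
Step 4: +1 new -> 10 infected
Step 5: +0 new -> 10 infected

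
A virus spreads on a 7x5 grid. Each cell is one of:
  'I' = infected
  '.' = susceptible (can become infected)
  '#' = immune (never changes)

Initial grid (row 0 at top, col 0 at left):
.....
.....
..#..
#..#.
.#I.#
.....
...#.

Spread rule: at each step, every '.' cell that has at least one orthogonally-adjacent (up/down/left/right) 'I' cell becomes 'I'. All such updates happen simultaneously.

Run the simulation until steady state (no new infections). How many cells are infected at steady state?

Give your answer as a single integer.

Answer: 29

Derivation:
Step 0 (initial): 1 infected
Step 1: +3 new -> 4 infected
Step 2: +4 new -> 8 infected
Step 3: +4 new -> 12 infected
Step 4: +5 new -> 17 infected
Step 5: +3 new -> 20 infected
Step 6: +3 new -> 23 infected
Step 7: +3 new -> 26 infected
Step 8: +2 new -> 28 infected
Step 9: +1 new -> 29 infected
Step 10: +0 new -> 29 infected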